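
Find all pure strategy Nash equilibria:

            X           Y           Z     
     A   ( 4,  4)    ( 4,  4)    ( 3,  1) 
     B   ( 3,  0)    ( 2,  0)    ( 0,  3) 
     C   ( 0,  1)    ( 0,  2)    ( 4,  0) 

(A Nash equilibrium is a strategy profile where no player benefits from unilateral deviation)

Nash equilibrium: (A, X), (A, Y)

Work:
Best responses:
  P1 vs X: payoffs [4, 3, 0] → best response A (payoff 4)
  P1 vs Y: payoffs [4, 2, 0] → best response A (payoff 4)
  P1 vs Z: payoffs [3, 0, 4] → best response C (payoff 4)
  P2 vs A: payoffs [4, 4, 1] → best response X/Y (payoff 4)
  P2 vs B: payoffs [0, 0, 3] → best response Z (payoff 3)
  P2 vs C: payoffs [1, 2, 0] → best response Y (payoff 2)
Mutual best responses: (A,X), (A,Y) → Nash equilibria.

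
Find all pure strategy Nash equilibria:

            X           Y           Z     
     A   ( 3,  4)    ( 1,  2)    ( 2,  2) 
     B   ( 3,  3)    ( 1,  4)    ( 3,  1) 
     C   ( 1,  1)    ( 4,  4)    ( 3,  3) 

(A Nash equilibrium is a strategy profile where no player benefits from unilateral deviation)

Nash equilibrium: (A, X), (C, Y)

Work:
Best responses:
  P1 vs X: payoffs [3, 3, 1] → best response A/B (payoff 3)
  P1 vs Y: payoffs [1, 1, 4] → best response C (payoff 4)
  P1 vs Z: payoffs [2, 3, 3] → best response B/C (payoff 3)
  P2 vs A: payoffs [4, 2, 2] → best response X (payoff 4)
  P2 vs B: payoffs [3, 4, 1] → best response Y (payoff 4)
  P2 vs C: payoffs [1, 4, 3] → best response Y (payoff 4)
Mutual best responses: (A,X), (C,Y) → Nash equilibria.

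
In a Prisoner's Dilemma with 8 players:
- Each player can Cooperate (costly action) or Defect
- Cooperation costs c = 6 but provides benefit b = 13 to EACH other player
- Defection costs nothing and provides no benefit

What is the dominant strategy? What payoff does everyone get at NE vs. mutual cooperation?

Dominant: Defect; NE payoff = 0; Coop payoff = 85

Work:
Defect dominates (saves cost c = 6, benefit to others is external)
NE: All defect → everyone gets 0
If all cooperate: each receives (7)×13 - 6 = 85
Social dilemma: 85 > 0 but NE gives 0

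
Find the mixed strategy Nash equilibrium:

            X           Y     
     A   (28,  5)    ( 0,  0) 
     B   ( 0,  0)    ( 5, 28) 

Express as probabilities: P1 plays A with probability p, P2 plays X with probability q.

p = 0.8485, q = 0.1515

Work:
Find probabilities that make opponent indifferent:
P2 chooses q to make P1 indifferent between A and B
P1 chooses p to make P2 indifferent between X and Y
Mixed NE: P1 plays (A: 0.8485, B: 0.1515), P2 plays (X: 0.1515, Y: 0.8485)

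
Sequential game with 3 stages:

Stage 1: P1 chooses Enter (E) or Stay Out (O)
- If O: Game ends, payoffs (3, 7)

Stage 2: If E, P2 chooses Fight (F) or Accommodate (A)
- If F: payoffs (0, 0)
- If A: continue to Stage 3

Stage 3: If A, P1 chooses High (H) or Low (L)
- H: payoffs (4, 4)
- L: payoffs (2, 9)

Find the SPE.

SPE: (E, A, H); Outcome (4, 4)

Work:
Stage 3: P1 chooses H (4 vs 2)
Stage 2: P2: F->0, A->4 (anticipating H). Choose A
Stage 1: P1: O->3, E->4 (anticipating A, H). Choose E
SPE path: E -> A -> H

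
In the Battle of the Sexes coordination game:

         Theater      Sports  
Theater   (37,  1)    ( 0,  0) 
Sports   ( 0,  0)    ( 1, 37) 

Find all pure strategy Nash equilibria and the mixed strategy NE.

Pure NE: (Theater, Theater) and (Sports, Sports); Mixed NE: p = 0.9737, q = 0.0263

Work:
Check pure NE:
(Theater, Theater): (37, 1) - no unilateral deviation beneficial
(Sports, Sports): (1, 37) - no unilateral deviation beneficial
Mixed NE: P1 plays Theater with p = 0.9737, P2 plays Theater with q = 0.0263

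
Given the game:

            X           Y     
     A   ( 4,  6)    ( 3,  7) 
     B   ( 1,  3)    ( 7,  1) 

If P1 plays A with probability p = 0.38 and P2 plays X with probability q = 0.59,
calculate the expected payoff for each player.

E[P1] = 3.5094, E[P2] = 3.7874

Work:
E[P1] = p·q·π₁(A,X) + p·(1-q)·π₁(A,Y) + (1-p)·q·π₁(B,X) + (1-p)·(1-q)·π₁(B,Y)
= 0.38·0.59·4 + 0.38·0.41·3 + 0.62·0.59·1 + 0.62·0.41·7
= 3.5094

E[P2] = 3.7874 (similar calculation)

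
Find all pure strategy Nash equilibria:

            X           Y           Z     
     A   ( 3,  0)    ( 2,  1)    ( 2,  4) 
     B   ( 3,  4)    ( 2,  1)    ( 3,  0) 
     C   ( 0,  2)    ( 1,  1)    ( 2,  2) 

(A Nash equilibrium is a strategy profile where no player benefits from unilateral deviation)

Nash equilibrium: (B, X)

Work:
Best responses:
  P1 vs X: payoffs [3, 3, 0] → best response A/B (payoff 3)
  P1 vs Y: payoffs [2, 2, 1] → best response A/B (payoff 2)
  P1 vs Z: payoffs [2, 3, 2] → best response B (payoff 3)
  P2 vs A: payoffs [0, 1, 4] → best response Z (payoff 4)
  P2 vs B: payoffs [4, 1, 0] → best response X (payoff 4)
  P2 vs C: payoffs [2, 1, 2] → best response X/Z (payoff 2)
Mutual best responses: (B,X) → Nash equilibria.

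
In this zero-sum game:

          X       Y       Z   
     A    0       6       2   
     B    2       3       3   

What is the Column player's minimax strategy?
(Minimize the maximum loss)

Column should play X, value = 2

Work:
Column player minimizes Row's maximum payoff:
Column X: max payoff to Row = 2
Column Y: max payoff to Row = 6
Column Z: max payoff to Row = 3
Minimum is 2, achieved by column X.
Minimax strategy: X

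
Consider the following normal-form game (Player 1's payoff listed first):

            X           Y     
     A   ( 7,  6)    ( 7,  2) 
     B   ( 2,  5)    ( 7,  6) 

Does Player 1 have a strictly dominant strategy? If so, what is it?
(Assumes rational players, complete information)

No strictly dominant strategy exists for Player 1

Work:
A strategy strictly dominates another if it gives a strictly higher payoff against every opponent action. Compare each pair of P1's strategies column-by-column:
  A vs B: [7 vs 2, 7 vs 7] → A does not strictly dominate B (column Y: 7 ≤ 7)
  B vs A: [2 vs 7, 7 vs 7] → B does not strictly dominate A (column X: 2 ≤ 7)
No single strategy strictly dominates all others → no strictly dominant strategy.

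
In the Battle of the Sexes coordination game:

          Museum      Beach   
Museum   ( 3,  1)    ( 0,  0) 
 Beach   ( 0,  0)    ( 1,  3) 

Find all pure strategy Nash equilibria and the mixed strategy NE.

Pure NE: (Museum, Museum) and (Beach, Beach); Mixed NE: p = 0.75, q = 0.25

Work:
Check pure NE:
(Museum, Museum): (3, 1) - no unilateral deviation beneficial
(Beach, Beach): (1, 3) - no unilateral deviation beneficial
Mixed NE: P1 plays Museum with p = 0.75, P2 plays Museum with q = 0.25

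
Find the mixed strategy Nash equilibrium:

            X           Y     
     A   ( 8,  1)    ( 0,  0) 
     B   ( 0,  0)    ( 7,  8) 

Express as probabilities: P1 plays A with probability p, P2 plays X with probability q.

p = 0.8889, q = 0.4667

Work:
Find probabilities that make opponent indifferent:
P2 chooses q to make P1 indifferent between A and B
P1 chooses p to make P2 indifferent between X and Y
Mixed NE: P1 plays (A: 0.8889, B: 0.1111), P2 plays (X: 0.4667, Y: 0.5333)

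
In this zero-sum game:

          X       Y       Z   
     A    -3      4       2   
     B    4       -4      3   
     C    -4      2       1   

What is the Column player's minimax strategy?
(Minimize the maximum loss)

Column should play Z, value = 3

Work:
Column player minimizes Row's maximum payoff:
Column X: max payoff to Row = 4
Column Y: max payoff to Row = 4
Column Z: max payoff to Row = 3
Minimum is 3, achieved by column Z.
Minimax strategy: Z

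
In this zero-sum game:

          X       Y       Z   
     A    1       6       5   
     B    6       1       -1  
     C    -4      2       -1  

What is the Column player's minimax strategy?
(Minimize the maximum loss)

Column should play Z, value = 5

Work:
Column player minimizes Row's maximum payoff:
Column X: max payoff to Row = 6
Column Y: max payoff to Row = 6
Column Z: max payoff to Row = 5
Minimum is 5, achieved by column Z.
Minimax strategy: Z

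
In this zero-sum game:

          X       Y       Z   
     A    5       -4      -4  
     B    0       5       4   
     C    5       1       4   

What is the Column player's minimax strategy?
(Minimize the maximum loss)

Column should play Z, value = 4

Work:
Column player minimizes Row's maximum payoff:
Column X: max payoff to Row = 5
Column Y: max payoff to Row = 5
Column Z: max payoff to Row = 4
Minimum is 4, achieved by column Z.
Minimax strategy: Z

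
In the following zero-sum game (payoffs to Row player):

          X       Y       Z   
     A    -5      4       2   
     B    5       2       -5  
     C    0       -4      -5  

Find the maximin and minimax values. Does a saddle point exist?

Maximin = -5, Minimax = 2, Saddle: False

Work:
Row minimums: [-5, -5, -5] → maximin = -5
Column maximums: [5, 4, 2] → minimax = 2
No saddle point (maximin ≠ minimax). Mixed strategy needed.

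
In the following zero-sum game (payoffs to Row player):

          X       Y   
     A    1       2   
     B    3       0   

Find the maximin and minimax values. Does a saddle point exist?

Maximin = 1, Minimax = 2, Saddle: False

Work:
Row minimums: [1, 0] → maximin = 1
Column maximums: [3, 2] → minimax = 2
No saddle point (maximin ≠ minimax). Mixed strategy needed.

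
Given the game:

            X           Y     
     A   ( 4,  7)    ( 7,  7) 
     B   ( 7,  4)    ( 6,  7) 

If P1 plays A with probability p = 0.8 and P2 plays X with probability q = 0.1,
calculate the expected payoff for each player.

E[P1] = 6.58, E[P2] = 6.94

Work:
E[P1] = p·q·π₁(A,X) + p·(1-q)·π₁(A,Y) + (1-p)·q·π₁(B,X) + (1-p)·(1-q)·π₁(B,Y)
= 0.8·0.1·4 + 0.8·0.9·7 + 0.2·0.1·7 + 0.2·0.9·6
= 6.58

E[P2] = 6.94 (similar calculation)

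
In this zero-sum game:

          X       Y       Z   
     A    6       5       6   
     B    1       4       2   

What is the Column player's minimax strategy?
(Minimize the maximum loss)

Column should play Y, value = 5

Work:
Column player minimizes Row's maximum payoff:
Column X: max payoff to Row = 6
Column Y: max payoff to Row = 5
Column Z: max payoff to Row = 6
Minimum is 5, achieved by column Y.
Minimax strategy: Y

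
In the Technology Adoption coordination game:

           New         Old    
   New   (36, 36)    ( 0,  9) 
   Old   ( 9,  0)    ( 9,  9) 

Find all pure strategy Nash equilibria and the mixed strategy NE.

Pure NE: (New, New) and (Old, Old); Mixed NE: p = 0.25, q = 0.25

Work:
Check pure NE:
(New, New): (36, 36) - no unilateral deviation beneficial
(Old, Old): (9, 9) - no unilateral deviation beneficial
Mixed NE: P1 plays New with p = 0.25, P2 plays New with q = 0.25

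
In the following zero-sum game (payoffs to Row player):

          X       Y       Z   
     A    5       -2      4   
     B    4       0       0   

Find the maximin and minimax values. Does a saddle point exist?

Maximin = 0, Minimax = 0, Saddle: True

Work:
Row minimums: [-2, 0] → maximin = 0
Column maximums: [5, 0, 4] → minimax = 0
Saddle point exists! Game value = 0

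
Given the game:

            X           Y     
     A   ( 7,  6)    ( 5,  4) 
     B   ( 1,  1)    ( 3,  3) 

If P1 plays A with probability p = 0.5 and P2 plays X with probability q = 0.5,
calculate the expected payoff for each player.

E[P1] = 4.0, E[P2] = 3.5

Work:
E[P1] = p·q·π₁(A,X) + p·(1-q)·π₁(A,Y) + (1-p)·q·π₁(B,X) + (1-p)·(1-q)·π₁(B,Y)
= 0.5·0.5·7 + 0.5·0.5·5 + 0.5·0.5·1 + 0.5·0.5·3
= 4.0

E[P2] = 3.5 (similar calculation)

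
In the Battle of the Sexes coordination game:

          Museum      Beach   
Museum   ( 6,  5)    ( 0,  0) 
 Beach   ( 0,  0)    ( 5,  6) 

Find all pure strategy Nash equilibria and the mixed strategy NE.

Pure NE: (Museum, Museum) and (Beach, Beach); Mixed NE: p = 0.5455, q = 0.4545

Work:
Check pure NE:
(Museum, Museum): (6, 5) - no unilateral deviation beneficial
(Beach, Beach): (5, 6) - no unilateral deviation beneficial
Mixed NE: P1 plays Museum with p = 0.5455, P2 plays Museum with q = 0.4545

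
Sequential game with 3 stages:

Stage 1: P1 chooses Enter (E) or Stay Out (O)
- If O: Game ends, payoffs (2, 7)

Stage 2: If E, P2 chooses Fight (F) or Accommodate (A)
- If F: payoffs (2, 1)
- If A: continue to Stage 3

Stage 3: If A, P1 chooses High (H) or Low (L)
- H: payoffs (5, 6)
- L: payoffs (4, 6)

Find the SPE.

SPE: (E, A, H); Outcome (5, 6)

Work:
Stage 3: P1 chooses H (5 vs 4)
Stage 2: P2: F->1, A->6 (anticipating H). Choose A
Stage 1: P1: O->2, E->5 (anticipating A, H). Choose E
SPE path: E -> A -> H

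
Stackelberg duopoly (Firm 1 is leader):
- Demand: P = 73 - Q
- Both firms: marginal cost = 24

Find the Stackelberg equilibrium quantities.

q₁* (leader) = 24.5, q₂* (follower) = 12.25

Work:
Follower's reaction: q₂ = (a - c - q₁)/2
Leader substitutes: π₁ = q₁·(a - q₁ - (a-c-q₁)/2 - c)
FOC: q₁* = (73 - 24)/2 = 24.50
Then: q₂* = (73 - 24 - 24.5)/2 = 12.25
Leader has first-mover advantage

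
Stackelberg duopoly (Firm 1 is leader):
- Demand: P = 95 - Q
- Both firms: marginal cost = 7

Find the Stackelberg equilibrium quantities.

q₁* (leader) = 44.0, q₂* (follower) = 22.0

Work:
Follower's reaction: q₂ = (a - c - q₁)/2
Leader substitutes: π₁ = q₁·(a - q₁ - (a-c-q₁)/2 - c)
FOC: q₁* = (95 - 7)/2 = 44.00
Then: q₂* = (95 - 7 - 44.0)/2 = 22.00
Leader has first-mover advantage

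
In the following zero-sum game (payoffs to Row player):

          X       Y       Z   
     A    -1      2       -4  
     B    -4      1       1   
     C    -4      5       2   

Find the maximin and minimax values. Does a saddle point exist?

Maximin = -4, Minimax = -1, Saddle: False

Work:
Row minimums: [-4, -4, -4] → maximin = -4
Column maximums: [-1, 5, 2] → minimax = -1
No saddle point (maximin ≠ minimax). Mixed strategy needed.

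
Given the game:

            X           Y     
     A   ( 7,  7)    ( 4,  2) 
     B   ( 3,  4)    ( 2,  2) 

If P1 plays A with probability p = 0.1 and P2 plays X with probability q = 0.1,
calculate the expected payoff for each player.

E[P1] = 2.32, E[P2] = 2.23

Work:
E[P1] = p·q·π₁(A,X) + p·(1-q)·π₁(A,Y) + (1-p)·q·π₁(B,X) + (1-p)·(1-q)·π₁(B,Y)
= 0.1·0.1·7 + 0.1·0.9·4 + 0.9·0.1·3 + 0.9·0.9·2
= 2.32

E[P2] = 2.23 (similar calculation)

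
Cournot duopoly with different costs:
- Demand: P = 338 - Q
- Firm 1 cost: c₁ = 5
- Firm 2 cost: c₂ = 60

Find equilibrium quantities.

q₁* = 129.33, q₂* = 74.33

Work:
Reaction: q₁ = (338 - 5 - q₂)/2
Reaction: q₂ = (338 - 60 - q₁)/2
Solve simultaneously:
q₁* = (338 - 2×5 + 60)/3 = 129.33
q₂* = (338 - 2×60 + 5)/3 = 74.33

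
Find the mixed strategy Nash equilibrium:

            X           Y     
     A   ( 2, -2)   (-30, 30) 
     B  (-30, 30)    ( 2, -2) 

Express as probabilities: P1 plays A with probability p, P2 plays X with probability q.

p = 0.5, q = 0.5

Work:
Find probabilities that make opponent indifferent:
P2 chooses q to make P1 indifferent between A and B
P1 chooses p to make P2 indifferent between X and Y
Mixed NE: P1 plays (A: 0.5, B: 0.5), P2 plays (X: 0.5, Y: 0.5)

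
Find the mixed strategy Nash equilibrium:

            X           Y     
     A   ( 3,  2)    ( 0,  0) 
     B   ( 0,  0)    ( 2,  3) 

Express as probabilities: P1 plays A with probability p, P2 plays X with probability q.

p = 0.6, q = 0.4

Work:
Find probabilities that make opponent indifferent:
P2 chooses q to make P1 indifferent between A and B
P1 chooses p to make P2 indifferent between X and Y
Mixed NE: P1 plays (A: 0.6, B: 0.4), P2 plays (X: 0.4, Y: 0.6)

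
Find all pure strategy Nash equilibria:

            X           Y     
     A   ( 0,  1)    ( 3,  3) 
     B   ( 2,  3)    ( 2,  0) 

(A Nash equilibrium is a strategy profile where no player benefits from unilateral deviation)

Nash equilibrium: (A, Y), (B, X)

Work:
Best responses:
  P1 vs X: payoffs [0, 2] → best response B (payoff 2)
  P1 vs Y: payoffs [3, 2] → best response A (payoff 3)
  P2 vs A: payoffs [1, 3] → best response Y (payoff 3)
  P2 vs B: payoffs [3, 0] → best response X (payoff 3)
Mutual best responses: (A,Y), (B,X) → Nash equilibria.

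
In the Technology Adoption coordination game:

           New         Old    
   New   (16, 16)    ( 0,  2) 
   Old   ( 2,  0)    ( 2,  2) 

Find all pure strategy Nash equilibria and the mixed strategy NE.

Pure NE: (New, New) and (Old, Old); Mixed NE: p = 0.125, q = 0.125

Work:
Check pure NE:
(New, New): (16, 16) - no unilateral deviation beneficial
(Old, Old): (2, 2) - no unilateral deviation beneficial
Mixed NE: P1 plays New with p = 0.125, P2 plays New with q = 0.125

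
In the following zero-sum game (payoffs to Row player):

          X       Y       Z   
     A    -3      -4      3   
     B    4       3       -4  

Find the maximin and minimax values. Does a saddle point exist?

Maximin = -4, Minimax = 3, Saddle: False

Work:
Row minimums: [-4, -4] → maximin = -4
Column maximums: [4, 3, 3] → minimax = 3
No saddle point (maximin ≠ minimax). Mixed strategy needed.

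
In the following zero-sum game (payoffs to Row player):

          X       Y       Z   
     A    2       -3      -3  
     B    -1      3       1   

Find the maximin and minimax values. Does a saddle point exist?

Maximin = -1, Minimax = 1, Saddle: False

Work:
Row minimums: [-3, -1] → maximin = -1
Column maximums: [2, 3, 1] → minimax = 1
No saddle point (maximin ≠ minimax). Mixed strategy needed.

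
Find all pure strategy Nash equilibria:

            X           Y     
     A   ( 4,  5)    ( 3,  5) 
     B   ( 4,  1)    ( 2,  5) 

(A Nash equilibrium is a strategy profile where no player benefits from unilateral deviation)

Nash equilibrium: (A, X), (A, Y)

Work:
Best responses:
  P1 vs X: payoffs [4, 4] → best response A/B (payoff 4)
  P1 vs Y: payoffs [3, 2] → best response A (payoff 3)
  P2 vs A: payoffs [5, 5] → best response X/Y (payoff 5)
  P2 vs B: payoffs [1, 5] → best response Y (payoff 5)
Mutual best responses: (A,X), (A,Y) → Nash equilibria.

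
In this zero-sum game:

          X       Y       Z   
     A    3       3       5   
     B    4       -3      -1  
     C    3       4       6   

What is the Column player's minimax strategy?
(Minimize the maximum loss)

Column should play X or Y (all achieve the minimum), value = 4

Work:
Column player minimizes Row's maximum payoff:
Column X: max payoff to Row = 4
Column Y: max payoff to Row = 4
Column Z: max payoff to Row = 6
Minimum is 4, achieved by columns X, Y (tied).
Each of X or Y is a minimax strategy.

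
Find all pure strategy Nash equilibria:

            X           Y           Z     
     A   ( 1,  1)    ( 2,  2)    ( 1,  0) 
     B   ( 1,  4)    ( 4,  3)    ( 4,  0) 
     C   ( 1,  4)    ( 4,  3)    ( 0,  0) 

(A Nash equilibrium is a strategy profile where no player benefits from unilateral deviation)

Nash equilibrium: (B, X), (C, X)

Work:
Best responses:
  P1 vs X: payoffs [1, 1, 1] → best response A/B/C (payoff 1)
  P1 vs Y: payoffs [2, 4, 4] → best response B/C (payoff 4)
  P1 vs Z: payoffs [1, 4, 0] → best response B (payoff 4)
  P2 vs A: payoffs [1, 2, 0] → best response Y (payoff 2)
  P2 vs B: payoffs [4, 3, 0] → best response X (payoff 4)
  P2 vs C: payoffs [4, 3, 0] → best response X (payoff 4)
Mutual best responses: (B,X), (C,X) → Nash equilibria.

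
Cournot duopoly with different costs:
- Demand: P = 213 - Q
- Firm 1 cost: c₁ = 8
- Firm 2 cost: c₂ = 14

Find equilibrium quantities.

q₁* = 70.33, q₂* = 64.33

Work:
Reaction: q₁ = (213 - 8 - q₂)/2
Reaction: q₂ = (213 - 14 - q₁)/2
Solve simultaneously:
q₁* = (213 - 2×8 + 14)/3 = 70.33
q₂* = (213 - 2×14 + 8)/3 = 64.33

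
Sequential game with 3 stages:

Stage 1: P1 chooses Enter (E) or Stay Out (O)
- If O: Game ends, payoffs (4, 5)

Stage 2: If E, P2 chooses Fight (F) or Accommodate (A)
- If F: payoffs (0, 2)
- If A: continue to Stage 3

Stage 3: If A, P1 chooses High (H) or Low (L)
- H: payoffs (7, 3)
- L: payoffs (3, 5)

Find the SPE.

SPE: (E, A, H); Outcome (7, 3)

Work:
Stage 3: P1 chooses H (7 vs 3)
Stage 2: P2: F->2, A->3 (anticipating H). Choose A
Stage 1: P1: O->4, E->7 (anticipating A, H). Choose E
SPE path: E -> A -> H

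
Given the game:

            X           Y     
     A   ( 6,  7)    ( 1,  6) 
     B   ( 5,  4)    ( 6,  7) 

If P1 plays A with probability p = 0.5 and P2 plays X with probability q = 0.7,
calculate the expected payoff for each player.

E[P1] = 4.9, E[P2] = 5.8

Work:
E[P1] = p·q·π₁(A,X) + p·(1-q)·π₁(A,Y) + (1-p)·q·π₁(B,X) + (1-p)·(1-q)·π₁(B,Y)
= 0.5·0.7·6 + 0.5·0.3·1 + 0.5·0.7·5 + 0.5·0.3·6
= 4.9

E[P2] = 5.8 (similar calculation)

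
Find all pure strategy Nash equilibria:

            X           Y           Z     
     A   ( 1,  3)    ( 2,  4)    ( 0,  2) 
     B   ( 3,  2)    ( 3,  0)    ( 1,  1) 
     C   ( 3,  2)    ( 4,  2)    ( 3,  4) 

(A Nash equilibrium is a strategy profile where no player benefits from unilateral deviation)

Nash equilibrium: (B, X), (C, Z)

Work:
Best responses:
  P1 vs X: payoffs [1, 3, 3] → best response B/C (payoff 3)
  P1 vs Y: payoffs [2, 3, 4] → best response C (payoff 4)
  P1 vs Z: payoffs [0, 1, 3] → best response C (payoff 3)
  P2 vs A: payoffs [3, 4, 2] → best response Y (payoff 4)
  P2 vs B: payoffs [2, 0, 1] → best response X (payoff 2)
  P2 vs C: payoffs [2, 2, 4] → best response Z (payoff 4)
Mutual best responses: (B,X), (C,Z) → Nash equilibria.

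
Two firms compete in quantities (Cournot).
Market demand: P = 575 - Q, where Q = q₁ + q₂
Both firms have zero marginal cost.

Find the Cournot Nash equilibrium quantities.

q₁* = q₂* = 191.67; P* = 191.67

Work:
Profit: π_i = P·q_i = (a - q_i - q_j)·q_i
FOC: ∂π_i/∂q_i = a - 2q_i - q_j = 0
Reaction function: q_i = (575 - q_j)/2
Symmetry: q* = 575/3 = 191.67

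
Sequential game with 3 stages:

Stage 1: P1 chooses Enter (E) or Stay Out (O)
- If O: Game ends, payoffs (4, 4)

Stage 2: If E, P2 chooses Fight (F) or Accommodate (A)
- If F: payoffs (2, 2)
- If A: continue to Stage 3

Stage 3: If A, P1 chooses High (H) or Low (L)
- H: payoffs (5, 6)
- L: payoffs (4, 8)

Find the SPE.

SPE: (E, A, H); Outcome (5, 6)

Work:
Stage 3: P1 chooses H (5 vs 4)
Stage 2: P2: F->2, A->6 (anticipating H). Choose A
Stage 1: P1: O->4, E->5 (anticipating A, H). Choose E
SPE path: E -> A -> H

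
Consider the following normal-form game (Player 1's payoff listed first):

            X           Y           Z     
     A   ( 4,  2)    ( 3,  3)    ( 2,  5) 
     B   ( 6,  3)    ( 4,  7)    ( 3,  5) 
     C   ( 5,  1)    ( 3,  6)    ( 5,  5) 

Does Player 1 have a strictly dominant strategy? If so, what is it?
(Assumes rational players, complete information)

No strictly dominant strategy exists for Player 1

Work:
A strategy strictly dominates another if it gives a strictly higher payoff against every opponent action. Compare each pair of P1's strategies column-by-column:
  A vs B: [4 vs 6, 3 vs 4, 2 vs 3] → A does not strictly dominate B (column X: 4 ≤ 6)
  A vs C: [4 vs 5, 3 vs 3, 2 vs 5] → A does not strictly dominate C (column X: 4 ≤ 5)
  B vs A: [6 vs 4, 4 vs 3, 3 vs 2] → B strictly dominates A
  B vs C: [6 vs 5, 4 vs 3, 3 vs 5] → B does not strictly dominate C (column Z: 3 ≤ 5)
  C vs A: [5 vs 4, 3 vs 3, 5 vs 2] → C does not strictly dominate A (column Y: 3 ≤ 3)
  C vs B: [5 vs 6, 3 vs 4, 5 vs 3] → C does not strictly dominate B (column X: 5 ≤ 6)
No single strategy strictly dominates all others → no strictly dominant strategy.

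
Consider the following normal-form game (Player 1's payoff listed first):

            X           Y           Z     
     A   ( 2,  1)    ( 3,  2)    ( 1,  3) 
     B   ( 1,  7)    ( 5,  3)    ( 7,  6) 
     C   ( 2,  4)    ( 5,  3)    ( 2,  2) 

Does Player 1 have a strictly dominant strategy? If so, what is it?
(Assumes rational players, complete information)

No strictly dominant strategy exists for Player 1

Work:
A strategy strictly dominates another if it gives a strictly higher payoff against every opponent action. Compare each pair of P1's strategies column-by-column:
  A vs B: [2 vs 1, 3 vs 5, 1 vs 7] → A does not strictly dominate B (column Y: 3 ≤ 5)
  A vs C: [2 vs 2, 3 vs 5, 1 vs 2] → A does not strictly dominate C (column X: 2 ≤ 2)
  B vs A: [1 vs 2, 5 vs 3, 7 vs 1] → B does not strictly dominate A (column X: 1 ≤ 2)
  B vs C: [1 vs 2, 5 vs 5, 7 vs 2] → B does not strictly dominate C (column X: 1 ≤ 2)
  C vs A: [2 vs 2, 5 vs 3, 2 vs 1] → C does not strictly dominate A (column X: 2 ≤ 2)
  C vs B: [2 vs 1, 5 vs 5, 2 vs 7] → C does not strictly dominate B (column Y: 5 ≤ 5)
No single strategy strictly dominates all others → no strictly dominant strategy.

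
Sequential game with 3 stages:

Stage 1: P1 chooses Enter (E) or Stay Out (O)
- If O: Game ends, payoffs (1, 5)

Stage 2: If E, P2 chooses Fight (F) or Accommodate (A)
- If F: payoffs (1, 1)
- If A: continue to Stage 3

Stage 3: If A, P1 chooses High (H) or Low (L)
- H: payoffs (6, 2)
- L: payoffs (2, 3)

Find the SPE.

SPE: (E, A, H); Outcome (6, 2)

Work:
Stage 3: P1 chooses H (6 vs 2)
Stage 2: P2: F->1, A->2 (anticipating H). Choose A
Stage 1: P1: O->1, E->6 (anticipating A, H). Choose E
SPE path: E -> A -> H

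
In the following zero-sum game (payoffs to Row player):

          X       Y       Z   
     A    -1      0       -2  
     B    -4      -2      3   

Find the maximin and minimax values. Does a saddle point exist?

Maximin = -2, Minimax = -1, Saddle: False

Work:
Row minimums: [-2, -4] → maximin = -2
Column maximums: [-1, 0, 3] → minimax = -1
No saddle point (maximin ≠ minimax). Mixed strategy needed.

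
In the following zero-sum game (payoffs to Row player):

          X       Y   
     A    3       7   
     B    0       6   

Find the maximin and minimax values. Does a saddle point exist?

Maximin = 3, Minimax = 3, Saddle: True

Work:
Row minimums: [3, 0] → maximin = 3
Column maximums: [3, 7] → minimax = 3
Saddle point exists! Game value = 3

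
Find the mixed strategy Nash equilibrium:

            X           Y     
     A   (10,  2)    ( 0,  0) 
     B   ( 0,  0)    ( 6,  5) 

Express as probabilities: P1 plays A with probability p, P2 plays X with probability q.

p = 0.7143, q = 0.375

Work:
Find probabilities that make opponent indifferent:
P2 chooses q to make P1 indifferent between A and B
P1 chooses p to make P2 indifferent between X and Y
Mixed NE: P1 plays (A: 0.7143, B: 0.2857), P2 plays (X: 0.375, Y: 0.625)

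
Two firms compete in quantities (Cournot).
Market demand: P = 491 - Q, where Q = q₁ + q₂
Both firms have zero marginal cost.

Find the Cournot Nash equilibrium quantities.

q₁* = q₂* = 163.67; P* = 163.67

Work:
Profit: π_i = P·q_i = (a - q_i - q_j)·q_i
FOC: ∂π_i/∂q_i = a - 2q_i - q_j = 0
Reaction function: q_i = (491 - q_j)/2
Symmetry: q* = 491/3 = 163.67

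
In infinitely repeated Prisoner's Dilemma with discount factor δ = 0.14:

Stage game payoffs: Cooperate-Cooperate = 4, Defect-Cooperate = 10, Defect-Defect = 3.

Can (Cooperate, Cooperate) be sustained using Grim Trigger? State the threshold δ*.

δ* = 0.8571; since δ = 0.14 < 0.8571, cooperation cannot be sustained

Work:
For Grim Trigger:
Cooperate forever: 4/(1-δ)
Defect then punished: 10 + 3·δ/(1-δ)
Need: 4/(1-δ) ≥ 10 + 3·δ/(1-δ)
Solving: δ ≥ (T-R)/(T-P) = (10-4)/(10-3) = 0.8571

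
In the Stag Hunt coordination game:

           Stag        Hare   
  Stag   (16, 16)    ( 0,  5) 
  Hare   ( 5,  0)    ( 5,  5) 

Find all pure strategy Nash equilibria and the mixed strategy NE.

Pure NE: (Stag, Stag) and (Hare, Hare); Mixed NE: p = 0.3125, q = 0.3125

Work:
Check pure NE:
(Stag, Stag): (16, 16) - no unilateral deviation beneficial
(Hare, Hare): (5, 5) - no unilateral deviation beneficial
Mixed NE: P1 plays Stag with p = 0.3125, P2 plays Stag with q = 0.3125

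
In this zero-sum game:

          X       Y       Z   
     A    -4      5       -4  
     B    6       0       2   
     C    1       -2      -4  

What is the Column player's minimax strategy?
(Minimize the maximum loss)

Column should play Z, value = 2

Work:
Column player minimizes Row's maximum payoff:
Column X: max payoff to Row = 6
Column Y: max payoff to Row = 5
Column Z: max payoff to Row = 2
Minimum is 2, achieved by column Z.
Minimax strategy: Z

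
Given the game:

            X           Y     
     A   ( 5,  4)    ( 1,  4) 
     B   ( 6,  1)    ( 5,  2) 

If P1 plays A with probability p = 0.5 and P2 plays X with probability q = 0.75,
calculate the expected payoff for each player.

E[P1] = 4.875, E[P2] = 2.625

Work:
E[P1] = p·q·π₁(A,X) + p·(1-q)·π₁(A,Y) + (1-p)·q·π₁(B,X) + (1-p)·(1-q)·π₁(B,Y)
= 0.5·0.75·5 + 0.5·0.25·1 + 0.5·0.75·6 + 0.5·0.25·5
= 4.875

E[P2] = 2.625 (similar calculation)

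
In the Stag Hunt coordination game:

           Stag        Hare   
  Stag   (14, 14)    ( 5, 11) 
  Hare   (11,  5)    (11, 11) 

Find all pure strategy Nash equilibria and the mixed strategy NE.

Pure NE: (Stag, Stag) and (Hare, Hare); Mixed NE: p = 0.6667, q = 0.6667

Work:
Check pure NE:
(Stag, Stag): (14, 14) - no unilateral deviation beneficial
(Hare, Hare): (11, 11) - no unilateral deviation beneficial
Mixed NE: P1 plays Stag with p = 0.6667, P2 plays Stag with q = 0.6667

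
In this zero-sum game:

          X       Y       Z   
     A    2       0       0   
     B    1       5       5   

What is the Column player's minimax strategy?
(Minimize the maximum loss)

Column should play X, value = 2

Work:
Column player minimizes Row's maximum payoff:
Column X: max payoff to Row = 2
Column Y: max payoff to Row = 5
Column Z: max payoff to Row = 5
Minimum is 2, achieved by column X.
Minimax strategy: X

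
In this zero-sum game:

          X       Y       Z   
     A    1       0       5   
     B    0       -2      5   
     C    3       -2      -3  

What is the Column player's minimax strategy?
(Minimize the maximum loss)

Column should play Y, value = 0

Work:
Column player minimizes Row's maximum payoff:
Column X: max payoff to Row = 3
Column Y: max payoff to Row = 0
Column Z: max payoff to Row = 5
Minimum is 0, achieved by column Y.
Minimax strategy: Y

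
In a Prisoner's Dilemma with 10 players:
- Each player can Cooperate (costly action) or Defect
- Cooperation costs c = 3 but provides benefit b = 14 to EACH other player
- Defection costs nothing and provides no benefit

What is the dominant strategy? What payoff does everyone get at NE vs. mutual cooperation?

Dominant: Defect; NE payoff = 0; Coop payoff = 123

Work:
Defect dominates (saves cost c = 3, benefit to others is external)
NE: All defect → everyone gets 0
If all cooperate: each receives (9)×14 - 3 = 123
Social dilemma: 123 > 0 but NE gives 0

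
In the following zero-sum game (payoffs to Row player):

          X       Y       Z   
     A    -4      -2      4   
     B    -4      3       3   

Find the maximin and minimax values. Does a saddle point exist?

Maximin = -4, Minimax = -4, Saddle: True

Work:
Row minimums: [-4, -4] → maximin = -4
Column maximums: [-4, 3, 4] → minimax = -4
Saddle point exists! Game value = -4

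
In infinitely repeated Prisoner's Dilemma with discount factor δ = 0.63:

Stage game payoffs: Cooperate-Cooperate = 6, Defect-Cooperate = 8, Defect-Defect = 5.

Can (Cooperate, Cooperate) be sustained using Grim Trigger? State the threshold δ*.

δ* = 0.6667; since δ = 0.63 < 0.6667, cooperation cannot be sustained

Work:
For Grim Trigger:
Cooperate forever: 6/(1-δ)
Defect then punished: 8 + 5·δ/(1-δ)
Need: 6/(1-δ) ≥ 8 + 5·δ/(1-δ)
Solving: δ ≥ (T-R)/(T-P) = (8-6)/(8-5) = 0.6667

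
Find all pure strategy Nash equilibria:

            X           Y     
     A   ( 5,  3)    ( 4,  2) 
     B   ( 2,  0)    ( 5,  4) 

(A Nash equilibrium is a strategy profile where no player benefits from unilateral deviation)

Nash equilibrium: (A, X), (B, Y)

Work:
Best responses:
  P1 vs X: payoffs [5, 2] → best response A (payoff 5)
  P1 vs Y: payoffs [4, 5] → best response B (payoff 5)
  P2 vs A: payoffs [3, 2] → best response X (payoff 3)
  P2 vs B: payoffs [0, 4] → best response Y (payoff 4)
Mutual best responses: (A,X), (B,Y) → Nash equilibria.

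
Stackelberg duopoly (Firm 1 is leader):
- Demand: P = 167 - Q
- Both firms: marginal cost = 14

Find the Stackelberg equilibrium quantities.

q₁* (leader) = 76.5, q₂* (follower) = 38.25

Work:
Follower's reaction: q₂ = (a - c - q₁)/2
Leader substitutes: π₁ = q₁·(a - q₁ - (a-c-q₁)/2 - c)
FOC: q₁* = (167 - 14)/2 = 76.50
Then: q₂* = (167 - 14 - 76.5)/2 = 38.25
Leader has first-mover advantage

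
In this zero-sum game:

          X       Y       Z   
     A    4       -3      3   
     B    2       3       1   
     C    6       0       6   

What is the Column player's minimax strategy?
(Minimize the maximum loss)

Column should play Y, value = 3

Work:
Column player minimizes Row's maximum payoff:
Column X: max payoff to Row = 6
Column Y: max payoff to Row = 3
Column Z: max payoff to Row = 6
Minimum is 3, achieved by column Y.
Minimax strategy: Y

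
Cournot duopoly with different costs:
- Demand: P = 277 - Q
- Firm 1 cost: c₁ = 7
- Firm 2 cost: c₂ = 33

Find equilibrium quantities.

q₁* = 98.67, q₂* = 72.67

Work:
Reaction: q₁ = (277 - 7 - q₂)/2
Reaction: q₂ = (277 - 33 - q₁)/2
Solve simultaneously:
q₁* = (277 - 2×7 + 33)/3 = 98.67
q₂* = (277 - 2×33 + 7)/3 = 72.67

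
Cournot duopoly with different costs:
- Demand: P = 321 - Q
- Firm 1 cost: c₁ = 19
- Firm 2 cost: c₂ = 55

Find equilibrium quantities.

q₁* = 112.67, q₂* = 76.67

Work:
Reaction: q₁ = (321 - 19 - q₂)/2
Reaction: q₂ = (321 - 55 - q₁)/2
Solve simultaneously:
q₁* = (321 - 2×19 + 55)/3 = 112.67
q₂* = (321 - 2×55 + 19)/3 = 76.67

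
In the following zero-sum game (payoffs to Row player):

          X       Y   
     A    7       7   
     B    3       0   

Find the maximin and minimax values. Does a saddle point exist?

Maximin = 7, Minimax = 7, Saddle: True

Work:
Row minimums: [7, 0] → maximin = 7
Column maximums: [7, 7] → minimax = 7
Saddle point exists! Game value = 7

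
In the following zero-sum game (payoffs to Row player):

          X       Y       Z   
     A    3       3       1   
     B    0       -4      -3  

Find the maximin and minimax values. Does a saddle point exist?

Maximin = 1, Minimax = 1, Saddle: True

Work:
Row minimums: [1, -4] → maximin = 1
Column maximums: [3, 3, 1] → minimax = 1
Saddle point exists! Game value = 1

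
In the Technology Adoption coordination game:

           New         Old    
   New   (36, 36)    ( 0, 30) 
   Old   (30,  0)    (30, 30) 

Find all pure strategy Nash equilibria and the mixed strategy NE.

Pure NE: (New, New) and (Old, Old); Mixed NE: p = 0.8333, q = 0.8333

Work:
Check pure NE:
(New, New): (36, 36) - no unilateral deviation beneficial
(Old, Old): (30, 30) - no unilateral deviation beneficial
Mixed NE: P1 plays New with p = 0.8333, P2 plays New with q = 0.8333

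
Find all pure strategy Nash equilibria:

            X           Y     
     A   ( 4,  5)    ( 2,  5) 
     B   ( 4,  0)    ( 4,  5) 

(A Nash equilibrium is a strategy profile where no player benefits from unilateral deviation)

Nash equilibrium: (A, X), (B, Y)

Work:
Best responses:
  P1 vs X: payoffs [4, 4] → best response A/B (payoff 4)
  P1 vs Y: payoffs [2, 4] → best response B (payoff 4)
  P2 vs A: payoffs [5, 5] → best response X/Y (payoff 5)
  P2 vs B: payoffs [0, 5] → best response Y (payoff 5)
Mutual best responses: (A,X), (B,Y) → Nash equilibria.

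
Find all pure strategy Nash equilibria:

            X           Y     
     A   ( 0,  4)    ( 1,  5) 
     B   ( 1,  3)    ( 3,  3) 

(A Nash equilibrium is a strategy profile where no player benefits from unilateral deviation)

Nash equilibrium: (B, X), (B, Y)

Work:
Best responses:
  P1 vs X: payoffs [0, 1] → best response B (payoff 1)
  P1 vs Y: payoffs [1, 3] → best response B (payoff 3)
  P2 vs A: payoffs [4, 5] → best response Y (payoff 5)
  P2 vs B: payoffs [3, 3] → best response X/Y (payoff 3)
Mutual best responses: (B,X), (B,Y) → Nash equilibria.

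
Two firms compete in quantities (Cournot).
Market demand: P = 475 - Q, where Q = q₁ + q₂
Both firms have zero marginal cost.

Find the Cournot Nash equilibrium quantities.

q₁* = q₂* = 158.33; P* = 158.33

Work:
Profit: π_i = P·q_i = (a - q_i - q_j)·q_i
FOC: ∂π_i/∂q_i = a - 2q_i - q_j = 0
Reaction function: q_i = (475 - q_j)/2
Symmetry: q* = 475/3 = 158.33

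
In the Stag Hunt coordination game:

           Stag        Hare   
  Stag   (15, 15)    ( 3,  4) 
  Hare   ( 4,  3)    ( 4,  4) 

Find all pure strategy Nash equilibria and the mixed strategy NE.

Pure NE: (Stag, Stag) and (Hare, Hare); Mixed NE: p = 0.0833, q = 0.0833

Work:
Check pure NE:
(Stag, Stag): (15, 15) - no unilateral deviation beneficial
(Hare, Hare): (4, 4) - no unilateral deviation beneficial
Mixed NE: P1 plays Stag with p = 0.0833, P2 plays Stag with q = 0.0833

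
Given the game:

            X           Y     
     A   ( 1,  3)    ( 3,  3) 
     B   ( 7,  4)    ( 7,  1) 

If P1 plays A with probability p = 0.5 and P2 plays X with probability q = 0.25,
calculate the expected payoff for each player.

E[P1] = 4.75, E[P2] = 2.375

Work:
E[P1] = p·q·π₁(A,X) + p·(1-q)·π₁(A,Y) + (1-p)·q·π₁(B,X) + (1-p)·(1-q)·π₁(B,Y)
= 0.5·0.25·1 + 0.5·0.75·3 + 0.5·0.25·7 + 0.5·0.75·7
= 4.75

E[P2] = 2.375 (similar calculation)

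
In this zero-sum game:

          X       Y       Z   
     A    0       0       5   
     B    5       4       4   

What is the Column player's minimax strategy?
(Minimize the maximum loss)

Column should play Y, value = 4

Work:
Column player minimizes Row's maximum payoff:
Column X: max payoff to Row = 5
Column Y: max payoff to Row = 4
Column Z: max payoff to Row = 5
Minimum is 4, achieved by column Y.
Minimax strategy: Y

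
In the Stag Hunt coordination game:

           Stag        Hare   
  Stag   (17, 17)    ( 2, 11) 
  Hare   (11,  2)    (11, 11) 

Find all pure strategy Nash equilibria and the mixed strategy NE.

Pure NE: (Stag, Stag) and (Hare, Hare); Mixed NE: p = 0.6, q = 0.6

Work:
Check pure NE:
(Stag, Stag): (17, 17) - no unilateral deviation beneficial
(Hare, Hare): (11, 11) - no unilateral deviation beneficial
Mixed NE: P1 plays Stag with p = 0.6, P2 plays Stag with q = 0.6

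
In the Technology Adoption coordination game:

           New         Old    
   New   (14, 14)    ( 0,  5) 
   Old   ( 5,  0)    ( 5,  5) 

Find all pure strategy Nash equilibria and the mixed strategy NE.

Pure NE: (New, New) and (Old, Old); Mixed NE: p = 0.3571, q = 0.3571

Work:
Check pure NE:
(New, New): (14, 14) - no unilateral deviation beneficial
(Old, Old): (5, 5) - no unilateral deviation beneficial
Mixed NE: P1 plays New with p = 0.3571, P2 plays New with q = 0.3571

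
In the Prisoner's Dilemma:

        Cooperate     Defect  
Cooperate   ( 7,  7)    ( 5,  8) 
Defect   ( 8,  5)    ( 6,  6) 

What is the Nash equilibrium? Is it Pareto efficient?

(Defect, Defect) is NE; not Pareto efficient

Work:
Defect dominates Cooperate for both players:
If P2 cooperates: Defect (8) > Cooperate (7)
If P2 defects: Defect (6) > Cooperate (5)
NE: (Defect, Defect) with payoff (6, 6)
But (Cooperate, Cooperate) = (7, 7) Pareto dominates (6, 6)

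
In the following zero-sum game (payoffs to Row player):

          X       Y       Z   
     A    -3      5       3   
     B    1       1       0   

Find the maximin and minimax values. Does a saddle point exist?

Maximin = 0, Minimax = 1, Saddle: False

Work:
Row minimums: [-3, 0] → maximin = 0
Column maximums: [1, 5, 3] → minimax = 1
No saddle point (maximin ≠ minimax). Mixed strategy needed.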